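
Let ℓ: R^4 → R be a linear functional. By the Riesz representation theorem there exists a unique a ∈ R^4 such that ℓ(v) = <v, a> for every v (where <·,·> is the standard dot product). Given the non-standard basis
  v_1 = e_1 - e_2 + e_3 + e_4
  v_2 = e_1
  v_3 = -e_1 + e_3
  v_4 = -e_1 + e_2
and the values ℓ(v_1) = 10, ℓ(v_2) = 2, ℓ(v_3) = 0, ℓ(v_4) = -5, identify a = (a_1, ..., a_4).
a = (2, -3, 2, 3)

Write a = (a_1, ..., a_4) in the standard basis. For each basis vector v_i, ℓ(v_i) = <v_i, a> is a linear equation in the a_j's. Collect the n equations into a matrix system V a = ℓ, where row i of V is v_i (expressed in the standard basis). Since V is invertible (lower-triangular with 1s on the diagonal, up to permutation), solve by back-substitution:
  V =
[[1, -1, 1, 1],
 [1, 0, 0, 0],
 [-1, 0, 1, 0],
 [-1, 1, 0, 0]]
  V a = (10, 2, 0, -5)
Solving gives a = (2, -3, 2, 3).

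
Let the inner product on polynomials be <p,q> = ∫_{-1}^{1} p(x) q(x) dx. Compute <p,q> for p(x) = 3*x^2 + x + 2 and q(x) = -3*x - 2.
<p,q> = -14

Expand the product: p(x)·q(x) = -9*x^3 - 9*x^2 - 8*x - 4.
∫_{-1}^{1} of each monomial x^k gives [2/(k+1) if k even, 0 if k odd]. Integrating term-by-term (or equivalently evaluating the antiderivative F(x) = -9*x^4/4 - 3*x^3 - 4*x^2 - 4*x at the endpoints):
  F(1) − F(−1) = -53/4 − (3/4) = -14.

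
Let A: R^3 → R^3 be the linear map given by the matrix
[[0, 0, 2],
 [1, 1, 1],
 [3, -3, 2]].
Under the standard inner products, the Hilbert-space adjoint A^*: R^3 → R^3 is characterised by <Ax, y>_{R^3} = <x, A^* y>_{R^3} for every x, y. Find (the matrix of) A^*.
A^* = A^T =
[[0, 1, 3],
 [0, 1, -3],
 [2, 1, 2]]

For real matrices with standard dot products, the defining identity <Ax, y> = <x, A^* y> gives (Ax)^T y = x^T (A^*) y, i.e. x^T A^T y = x^T (A^*) y. Since this holds for all x, y, we must have A^* = A^T. Therefore
A^* =
[[0, 1, 3],
 [0, 1, -3],
 [2, 1, 2]].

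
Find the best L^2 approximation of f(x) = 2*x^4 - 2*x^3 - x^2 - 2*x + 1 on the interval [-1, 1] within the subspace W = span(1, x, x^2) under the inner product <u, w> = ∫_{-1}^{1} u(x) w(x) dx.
g(x) = 5*x^2/7 - 16*x/5 + 29/35

The best approximation g ∈ W is the orthogonal projection of f onto W. Writing g = a_0 + a_1 x + a_2 x^2, the coefficients solve the normal equations G · a = b where
  G_{ij} = <φ_i, φ_j> and b_i = <f, φ_i>, with φ_0 = 1, φ_1 = x, φ_2 = x^2.
G =
  [2, 0, 2/3]
  [0, 2/3, 0]
  [2/3, 0, 2/5],
b = (32/15, -32/15, 88/105).
Solving gives a_0 = 29/35, a_1 = -16/5, a_2 = 5/7, so
  g(x) = 5*x^2/7 - 16*x/5 + 29/35.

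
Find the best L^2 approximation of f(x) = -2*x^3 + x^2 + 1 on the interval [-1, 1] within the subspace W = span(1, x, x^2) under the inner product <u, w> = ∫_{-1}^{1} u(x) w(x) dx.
g(x) = x^2 - 6*x/5 + 1

The best approximation g ∈ W is the orthogonal projection of f onto W. Writing g = a_0 + a_1 x + a_2 x^2, the coefficients solve the normal equations G · a = b where
  G_{ij} = <φ_i, φ_j> and b_i = <f, φ_i>, with φ_0 = 1, φ_1 = x, φ_2 = x^2.
G =
  [2, 0, 2/3]
  [0, 2/3, 0]
  [2/3, 0, 2/5],
b = (8/3, -4/5, 16/15).
Solving gives a_0 = 1, a_1 = -6/5, a_2 = 1, so
  g(x) = x^2 - 6*x/5 + 1.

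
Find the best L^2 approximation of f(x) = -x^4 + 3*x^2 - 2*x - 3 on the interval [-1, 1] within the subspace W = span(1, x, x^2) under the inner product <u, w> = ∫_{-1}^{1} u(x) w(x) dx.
g(x) = 15*x^2/7 - 2*x - 102/35

The best approximation g ∈ W is the orthogonal projection of f onto W. Writing g = a_0 + a_1 x + a_2 x^2, the coefficients solve the normal equations G · a = b where
  G_{ij} = <φ_i, φ_j> and b_i = <f, φ_i>, with φ_0 = 1, φ_1 = x, φ_2 = x^2.
G =
  [2, 0, 2/3]
  [0, 2/3, 0]
  [2/3, 0, 2/5],
b = (-22/5, -4/3, -38/35).
Solving gives a_0 = -102/35, a_1 = -2, a_2 = 15/7, so
  g(x) = 15*x^2/7 - 2*x - 102/35.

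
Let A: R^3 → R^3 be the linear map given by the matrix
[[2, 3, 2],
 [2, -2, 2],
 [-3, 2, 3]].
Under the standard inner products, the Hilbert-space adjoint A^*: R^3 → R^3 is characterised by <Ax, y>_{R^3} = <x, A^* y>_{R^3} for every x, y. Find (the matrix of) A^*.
A^* = A^T =
[[2, 2, -3],
 [3, -2, 2],
 [2, 2, 3]]

For real matrices with standard dot products, the defining identity <Ax, y> = <x, A^* y> gives (Ax)^T y = x^T (A^*) y, i.e. x^T A^T y = x^T (A^*) y. Since this holds for all x, y, we must have A^* = A^T. Therefore
A^* =
[[2, 2, -3],
 [3, -2, 2],
 [2, 2, 3]].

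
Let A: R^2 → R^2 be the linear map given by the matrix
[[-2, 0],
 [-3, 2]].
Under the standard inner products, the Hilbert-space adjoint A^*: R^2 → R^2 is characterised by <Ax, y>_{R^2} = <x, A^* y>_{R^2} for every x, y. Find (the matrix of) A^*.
A^* = A^T =
[[-2, -3],
 [0, 2]]

For real matrices with standard dot products, the defining identity <Ax, y> = <x, A^* y> gives (Ax)^T y = x^T (A^*) y, i.e. x^T A^T y = x^T (A^*) y. Since this holds for all x, y, we must have A^* = A^T. Therefore
A^* =
[[-2, -3],
 [0, 2]].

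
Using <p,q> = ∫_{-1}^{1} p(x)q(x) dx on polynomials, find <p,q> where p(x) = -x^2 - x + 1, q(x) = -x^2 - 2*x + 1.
<p,q> = 12/5

Expand the product: p(x)·q(x) = x^4 + 3*x^3 - 3*x + 1.
∫_{-1}^{1} of each monomial x^k gives [2/(k+1) if k even, 0 if k odd]. Integrating term-by-term (or equivalently evaluating the antiderivative F(x) = x^5/5 + 3*x^4/4 - 3*x^2/2 + x at the endpoints):
  F(1) − F(−1) = 9/20 − (-39/20) = 12/5.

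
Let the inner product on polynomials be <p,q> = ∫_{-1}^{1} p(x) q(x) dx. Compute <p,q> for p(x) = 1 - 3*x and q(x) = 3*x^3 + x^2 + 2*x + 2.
<p,q> = -44/15

Expand the product: p(x)·q(x) = -9*x^4 - 5*x^2 - 4*x + 2.
∫_{-1}^{1} of each monomial x^k gives [2/(k+1) if k even, 0 if k odd]. Integrating term-by-term (or equivalently evaluating the antiderivative F(x) = -9*x^5/5 - 5*x^3/3 - 2*x^2 + 2*x at the endpoints):
  F(1) − F(−1) = -52/15 − (-8/15) = -44/15.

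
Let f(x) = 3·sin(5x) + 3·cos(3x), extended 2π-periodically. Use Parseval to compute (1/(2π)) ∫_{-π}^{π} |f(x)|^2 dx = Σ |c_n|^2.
Σ |c_n|^2 = 9

Expand |f|^2 and use orthogonality of {sin(nx), cos(mx)} on [-π, π]:
  ∫_{-π}^{π} sin(nx)^2 dx = π, ∫ cos(mx)^2 dx = π, and cross terms integrate to 0.
So ∫_{-π}^{π} f(x)^2 dx = 3^2 · π + 3^2 · π = (9 + 9)π.
Divide by 2π: (9 + 9)/2 = 9.
By Parseval, this equals Σ |c_n|^2.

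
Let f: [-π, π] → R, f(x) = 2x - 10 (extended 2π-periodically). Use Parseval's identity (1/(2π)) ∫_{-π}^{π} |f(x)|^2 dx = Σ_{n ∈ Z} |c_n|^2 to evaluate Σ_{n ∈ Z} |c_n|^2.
Σ |c_n|^2 = 4π^2/3 + 100

Expand and integrate term by term over [-π, π]:
  ∫ (2x)^2 dx = 4·(2π^3/3); ∫ 2·2·(-10)·x dx = 0 (odd integrand); ∫ (-10)^2 dx = 100·2π.
So (1/(2π)) ∫_{-π}^{π} (2x - 10)^2 dx = 4π^2/3 + 100 = 4π^2/3 + 100.
Parseval ⇒ Σ |c_n|^2 = 4π^2/3 + 100.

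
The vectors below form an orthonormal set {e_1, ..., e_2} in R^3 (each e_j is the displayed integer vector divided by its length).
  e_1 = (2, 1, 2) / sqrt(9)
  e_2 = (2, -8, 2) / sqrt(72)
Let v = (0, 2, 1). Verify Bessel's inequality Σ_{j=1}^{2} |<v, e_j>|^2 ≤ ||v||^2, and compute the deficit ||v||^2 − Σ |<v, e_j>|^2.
Σ |<v, e_j>|^2 = 9/2; ||v||^2 = 5; deficit = 1/2

Write each e_j = u_j / sqrt(<u_j, u_j>) where u_j is the displayed integer vector. Then <v, e_j> = <v, u_j> / sqrt(<u_j, u_j>), so |<v, e_j>|^2 = <v, u_j>^2 / <u_j, u_j>.
Coefficients: <v, e_1> = 4/sqrt(9), <v, e_2> = -14/sqrt(72).
Square and sum: Σ |<v, e_j>|^2 = 9/2.
Compute ||v||^2 = v·v = 5.
Deficit = 5 − 9/2 = 1/2 ≥ 0, confirming Bessel's inequality. (The deficit equals ||v − Σ <v,e_j> e_j||^2, the squared distance from v to span{e_j}.)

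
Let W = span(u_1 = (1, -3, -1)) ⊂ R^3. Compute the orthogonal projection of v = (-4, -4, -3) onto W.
proj_W(v) = (1, -3, -1)

Set up U = [u_1 | ... | u_1] ∈ R^(3×1). The projector onto W = col(U) is P = U (U^T U)^(-1) U^T.
Compute U^T U =
  [11],
and U^T v = (11).
Solve U^T U · c = U^T v for the coefficients: c = (1). The projection is proj_W(v) = U c.
Check: (v - proj_W(v)) · u_1 = 0  (should be 0).
Result: proj_W(v) = (1, -3, -1).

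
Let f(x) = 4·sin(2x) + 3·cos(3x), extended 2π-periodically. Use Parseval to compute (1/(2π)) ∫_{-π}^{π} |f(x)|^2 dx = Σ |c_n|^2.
Σ |c_n|^2 = 25/2

Expand |f|^2 and use orthogonality of {sin(nx), cos(mx)} on [-π, π]:
  ∫_{-π}^{π} sin(nx)^2 dx = π, ∫ cos(mx)^2 dx = π, and cross terms integrate to 0.
So ∫_{-π}^{π} f(x)^2 dx = 4^2 · π + 3^2 · π = (16 + 9)π.
Divide by 2π: (16 + 9)/2 = 25/2.
By Parseval, this equals Σ |c_n|^2.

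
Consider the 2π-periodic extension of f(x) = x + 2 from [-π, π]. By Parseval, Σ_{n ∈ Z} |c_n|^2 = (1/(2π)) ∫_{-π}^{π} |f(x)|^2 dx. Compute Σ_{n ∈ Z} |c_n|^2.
Σ |c_n|^2 = π^2/3 + 4

Expand and integrate term by term over [-π, π]:
  ∫ (x)^2 dx = 1·(2π^3/3); ∫ 2·1·(2)·x dx = 0 (odd integrand); ∫ 2^2 dx = 4·2π.
So (1/(2π)) ∫_{-π}^{π} (x + 2)^2 dx = 1π^2/3 + 4 = π^2/3 + 4.
Parseval ⇒ Σ |c_n|^2 = π^2/3 + 4.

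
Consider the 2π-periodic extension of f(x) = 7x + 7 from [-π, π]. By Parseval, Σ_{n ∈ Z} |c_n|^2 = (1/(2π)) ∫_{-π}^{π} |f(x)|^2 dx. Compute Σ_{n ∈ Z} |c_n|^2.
Σ |c_n|^2 = 49π^2/3 + 49

Expand and integrate term by term over [-π, π]:
  ∫ (7x)^2 dx = 49·(2π^3/3); ∫ 2·7·(7)·x dx = 0 (odd integrand); ∫ 7^2 dx = 49·2π.
So (1/(2π)) ∫_{-π}^{π} (7x + 7)^2 dx = 49π^2/3 + 49 = 49π^2/3 + 49.
Parseval ⇒ Σ |c_n|^2 = 49π^2/3 + 49.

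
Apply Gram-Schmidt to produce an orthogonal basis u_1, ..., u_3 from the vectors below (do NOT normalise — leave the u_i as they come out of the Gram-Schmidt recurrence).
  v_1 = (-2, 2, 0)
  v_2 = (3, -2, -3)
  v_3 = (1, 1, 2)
Orthogonal basis:
  u_1 = (-2, 2, 0)
  u_2 = (1/2, 1/2, -3)
  u_3 = (24/19, 24/19, 8/19)

Apply the Gram-Schmidt recurrence
  u_1 = v_1
  u_i = v_i − Σ_{j<i} ((v_i · u_j) / (u_j · u_j)) · u_j.

Step by step this gives:
  u_1 = (-2, 2, 0)
  u_2 = (1/2, 1/2, -3)
  u_3 = (24/19, 24/19, 8/19)

Orthogonality check:
  u_2 · u_1 = 0 (should be 0)
  u_3 · u_1 = 0 (should be 0)
  u_3 · u_2 = 0 (should be 0)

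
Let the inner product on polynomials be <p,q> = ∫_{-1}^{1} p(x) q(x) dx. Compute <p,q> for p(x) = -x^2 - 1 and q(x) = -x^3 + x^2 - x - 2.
<p,q> = 64/15

Expand the product: p(x)·q(x) = x^5 - x^4 + 2*x^3 + x^2 + x + 2.
∫_{-1}^{1} of each monomial x^k gives [2/(k+1) if k even, 0 if k odd]. Integrating term-by-term (or equivalently evaluating the antiderivative F(x) = x^6/6 - x^5/5 + x^4/2 + x^3/3 + x^2/2 + 2*x at the endpoints):
  F(1) − F(−1) = 33/10 − (-29/30) = 64/15.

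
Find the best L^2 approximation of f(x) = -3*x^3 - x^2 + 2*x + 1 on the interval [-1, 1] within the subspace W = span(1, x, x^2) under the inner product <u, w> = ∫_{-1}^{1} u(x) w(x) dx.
g(x) = -x^2 + x/5 + 1

The best approximation g ∈ W is the orthogonal projection of f onto W. Writing g = a_0 + a_1 x + a_2 x^2, the coefficients solve the normal equations G · a = b where
  G_{ij} = <φ_i, φ_j> and b_i = <f, φ_i>, with φ_0 = 1, φ_1 = x, φ_2 = x^2.
G =
  [2, 0, 2/3]
  [0, 2/3, 0]
  [2/3, 0, 2/5],
b = (4/3, 2/15, 4/15).
Solving gives a_0 = 1, a_1 = 1/5, a_2 = -1, so
  g(x) = -x^2 + x/5 + 1.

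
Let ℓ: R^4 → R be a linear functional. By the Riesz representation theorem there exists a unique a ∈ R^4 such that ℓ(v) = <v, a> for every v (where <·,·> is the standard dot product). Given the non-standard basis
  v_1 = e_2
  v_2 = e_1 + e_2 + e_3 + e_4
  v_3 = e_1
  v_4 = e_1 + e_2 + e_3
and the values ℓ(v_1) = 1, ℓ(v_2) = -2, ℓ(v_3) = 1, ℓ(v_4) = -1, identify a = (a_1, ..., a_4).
a = (1, 1, -3, -1)

Write a = (a_1, ..., a_4) in the standard basis. For each basis vector v_i, ℓ(v_i) = <v_i, a> is a linear equation in the a_j's. Collect the n equations into a matrix system V a = ℓ, where row i of V is v_i (expressed in the standard basis). Since V is invertible (lower-triangular with 1s on the diagonal, up to permutation), solve by back-substitution:
  V =
[[0, 1, 0, 0],
 [1, 1, 1, 1],
 [1, 0, 0, 0],
 [1, 1, 1, 0]]
  V a = (1, -2, 1, -1)
Solving gives a = (1, 1, -3, -1).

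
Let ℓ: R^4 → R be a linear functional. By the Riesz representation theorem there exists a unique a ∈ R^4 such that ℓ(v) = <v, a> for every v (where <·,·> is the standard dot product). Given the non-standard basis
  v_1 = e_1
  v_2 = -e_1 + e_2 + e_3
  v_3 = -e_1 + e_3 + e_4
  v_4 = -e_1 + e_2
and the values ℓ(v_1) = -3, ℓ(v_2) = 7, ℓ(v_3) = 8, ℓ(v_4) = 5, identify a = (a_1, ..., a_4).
a = (-3, 2, 2, 3)

Write a = (a_1, ..., a_4) in the standard basis. For each basis vector v_i, ℓ(v_i) = <v_i, a> is a linear equation in the a_j's. Collect the n equations into a matrix system V a = ℓ, where row i of V is v_i (expressed in the standard basis). Since V is invertible (lower-triangular with 1s on the diagonal, up to permutation), solve by back-substitution:
  V =
[[1, 0, 0, 0],
 [-1, 1, 1, 0],
 [-1, 0, 1, 1],
 [-1, 1, 0, 0]]
  V a = (-3, 7, 8, 5)
Solving gives a = (-3, 2, 2, 3).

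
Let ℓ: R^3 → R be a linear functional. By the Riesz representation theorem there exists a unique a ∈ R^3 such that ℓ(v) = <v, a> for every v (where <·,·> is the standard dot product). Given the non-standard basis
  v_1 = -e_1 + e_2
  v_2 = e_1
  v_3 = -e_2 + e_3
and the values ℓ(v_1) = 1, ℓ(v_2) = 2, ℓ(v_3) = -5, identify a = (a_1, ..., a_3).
a = (2, 3, -2)

Write a = (a_1, ..., a_3) in the standard basis. For each basis vector v_i, ℓ(v_i) = <v_i, a> is a linear equation in the a_j's. Collect the n equations into a matrix system V a = ℓ, where row i of V is v_i (expressed in the standard basis). Since V is invertible (lower-triangular with 1s on the diagonal, up to permutation), solve by back-substitution:
  V =
[[-1, 1, 0],
 [1, 0, 0],
 [0, -1, 1]]
  V a = (1, 2, -5)
Solving gives a = (2, 3, -2).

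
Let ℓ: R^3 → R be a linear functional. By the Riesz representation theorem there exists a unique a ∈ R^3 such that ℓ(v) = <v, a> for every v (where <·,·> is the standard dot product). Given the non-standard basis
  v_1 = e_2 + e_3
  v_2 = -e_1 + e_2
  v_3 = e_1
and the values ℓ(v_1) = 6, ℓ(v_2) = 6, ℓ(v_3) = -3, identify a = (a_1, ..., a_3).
a = (-3, 3, 3)

Write a = (a_1, ..., a_3) in the standard basis. For each basis vector v_i, ℓ(v_i) = <v_i, a> is a linear equation in the a_j's. Collect the n equations into a matrix system V a = ℓ, where row i of V is v_i (expressed in the standard basis). Since V is invertible (lower-triangular with 1s on the diagonal, up to permutation), solve by back-substitution:
  V =
[[0, 1, 1],
 [-1, 1, 0],
 [1, 0, 0]]
  V a = (6, 6, -3)
Solving gives a = (-3, 3, 3).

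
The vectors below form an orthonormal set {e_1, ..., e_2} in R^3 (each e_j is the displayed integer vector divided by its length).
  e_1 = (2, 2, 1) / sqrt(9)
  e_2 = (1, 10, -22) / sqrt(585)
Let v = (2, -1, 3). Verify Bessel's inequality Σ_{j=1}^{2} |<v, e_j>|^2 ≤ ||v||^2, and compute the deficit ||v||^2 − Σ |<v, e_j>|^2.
Σ |<v, e_j>|^2 = 789/65; ||v||^2 = 14; deficit = 121/65

Write each e_j = u_j / sqrt(<u_j, u_j>) where u_j is the displayed integer vector. Then <v, e_j> = <v, u_j> / sqrt(<u_j, u_j>), so |<v, e_j>|^2 = <v, u_j>^2 / <u_j, u_j>.
Coefficients: <v, e_1> = 5/sqrt(9), <v, e_2> = -74/sqrt(585).
Square and sum: Σ |<v, e_j>|^2 = 789/65.
Compute ||v||^2 = v·v = 14.
Deficit = 14 − 789/65 = 121/65 ≥ 0, confirming Bessel's inequality. (The deficit equals ||v − Σ <v,e_j> e_j||^2, the squared distance from v to span{e_j}.)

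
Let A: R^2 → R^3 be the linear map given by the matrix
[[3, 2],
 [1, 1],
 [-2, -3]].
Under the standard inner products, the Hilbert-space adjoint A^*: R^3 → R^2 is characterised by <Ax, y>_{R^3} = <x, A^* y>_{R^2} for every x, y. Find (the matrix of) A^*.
A^* = A^T =
[[3, 1, -2],
 [2, 1, -3]]

For real matrices with standard dot products, the defining identity <Ax, y> = <x, A^* y> gives (Ax)^T y = x^T (A^*) y, i.e. x^T A^T y = x^T (A^*) y. Since this holds for all x, y, we must have A^* = A^T. Therefore
A^* =
[[3, 1, -2],
 [2, 1, -3]].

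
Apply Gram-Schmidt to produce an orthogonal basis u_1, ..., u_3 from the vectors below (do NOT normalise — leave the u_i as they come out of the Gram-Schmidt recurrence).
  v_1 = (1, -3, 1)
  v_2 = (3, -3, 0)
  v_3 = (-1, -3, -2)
Orthogonal basis:
  u_1 = (1, -3, 1)
  u_2 = (21/11, 3/11, -12/11)
  u_3 = (-4/3, -4/3, -8/3)

Apply the Gram-Schmidt recurrence
  u_1 = v_1
  u_i = v_i − Σ_{j<i} ((v_i · u_j) / (u_j · u_j)) · u_j.

Step by step this gives:
  u_1 = (1, -3, 1)
  u_2 = (21/11, 3/11, -12/11)
  u_3 = (-4/3, -4/3, -8/3)

Orthogonality check:
  u_2 · u_1 = 0 (should be 0)
  u_3 · u_1 = 0 (should be 0)
  u_3 · u_2 = 0 (should be 0)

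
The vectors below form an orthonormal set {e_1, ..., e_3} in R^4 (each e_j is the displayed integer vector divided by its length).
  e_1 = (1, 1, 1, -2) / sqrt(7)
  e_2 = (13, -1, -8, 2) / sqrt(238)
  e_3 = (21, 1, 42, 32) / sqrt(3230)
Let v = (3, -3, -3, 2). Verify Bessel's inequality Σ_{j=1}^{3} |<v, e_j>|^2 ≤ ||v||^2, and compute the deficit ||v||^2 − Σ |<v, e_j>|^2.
Σ |<v, e_j>|^2 = 2621/95; ||v||^2 = 31; deficit = 324/95

Write each e_j = u_j / sqrt(<u_j, u_j>) where u_j is the displayed integer vector. Then <v, e_j> = <v, u_j> / sqrt(<u_j, u_j>), so |<v, e_j>|^2 = <v, u_j>^2 / <u_j, u_j>.
Coefficients: <v, e_1> = -7/sqrt(7), <v, e_2> = 70/sqrt(238), <v, e_3> = -2/sqrt(3230).
Square and sum: Σ |<v, e_j>|^2 = 2621/95.
Compute ||v||^2 = v·v = 31.
Deficit = 31 − 2621/95 = 324/95 ≥ 0, confirming Bessel's inequality. (The deficit equals ||v − Σ <v,e_j> e_j||^2, the squared distance from v to span{e_j}.)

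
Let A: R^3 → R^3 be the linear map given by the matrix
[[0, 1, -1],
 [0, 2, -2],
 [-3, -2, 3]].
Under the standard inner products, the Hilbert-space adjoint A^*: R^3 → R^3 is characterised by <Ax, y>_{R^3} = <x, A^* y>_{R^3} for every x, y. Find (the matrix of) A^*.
A^* = A^T =
[[0, 0, -3],
 [1, 2, -2],
 [-1, -2, 3]]

For real matrices with standard dot products, the defining identity <Ax, y> = <x, A^* y> gives (Ax)^T y = x^T (A^*) y, i.e. x^T A^T y = x^T (A^*) y. Since this holds for all x, y, we must have A^* = A^T. Therefore
A^* =
[[0, 0, -3],
 [1, 2, -2],
 [-1, -2, 3]].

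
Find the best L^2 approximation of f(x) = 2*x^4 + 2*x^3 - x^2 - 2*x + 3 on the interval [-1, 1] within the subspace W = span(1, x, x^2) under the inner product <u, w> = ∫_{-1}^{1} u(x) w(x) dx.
g(x) = 5*x^2/7 - 4*x/5 + 99/35

The best approximation g ∈ W is the orthogonal projection of f onto W. Writing g = a_0 + a_1 x + a_2 x^2, the coefficients solve the normal equations G · a = b where
  G_{ij} = <φ_i, φ_j> and b_i = <f, φ_i>, with φ_0 = 1, φ_1 = x, φ_2 = x^2.
G =
  [2, 0, 2/3]
  [0, 2/3, 0]
  [2/3, 0, 2/5],
b = (92/15, -8/15, 76/35).
Solving gives a_0 = 99/35, a_1 = -4/5, a_2 = 5/7, so
  g(x) = 5*x^2/7 - 4*x/5 + 99/35.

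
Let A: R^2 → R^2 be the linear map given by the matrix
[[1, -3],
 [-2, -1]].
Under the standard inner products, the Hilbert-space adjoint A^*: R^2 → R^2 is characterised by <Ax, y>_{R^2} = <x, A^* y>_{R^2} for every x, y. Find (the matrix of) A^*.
A^* = A^T =
[[1, -2],
 [-3, -1]]

For real matrices with standard dot products, the defining identity <Ax, y> = <x, A^* y> gives (Ax)^T y = x^T (A^*) y, i.e. x^T A^T y = x^T (A^*) y. Since this holds for all x, y, we must have A^* = A^T. Therefore
A^* =
[[1, -2],
 [-3, -1]].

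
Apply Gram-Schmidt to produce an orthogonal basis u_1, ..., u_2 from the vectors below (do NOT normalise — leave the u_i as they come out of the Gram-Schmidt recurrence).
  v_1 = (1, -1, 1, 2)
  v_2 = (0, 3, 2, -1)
Orthogonal basis:
  u_1 = (1, -1, 1, 2)
  u_2 = (3/7, 18/7, 17/7, -1/7)

Apply the Gram-Schmidt recurrence
  u_1 = v_1
  u_i = v_i − Σ_{j<i} ((v_i · u_j) / (u_j · u_j)) · u_j.

Step by step this gives:
  u_1 = (1, -1, 1, 2)
  u_2 = (3/7, 18/7, 17/7, -1/7)

Orthogonality check:
  u_2 · u_1 = 0 (should be 0)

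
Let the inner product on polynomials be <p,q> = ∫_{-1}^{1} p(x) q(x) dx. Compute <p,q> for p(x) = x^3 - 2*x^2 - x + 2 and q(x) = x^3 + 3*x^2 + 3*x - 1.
<p,q> = -208/105

Expand the product: p(x)·q(x) = x^6 + x^5 - 4*x^4 - 8*x^3 + 5*x^2 + 7*x - 2.
∫_{-1}^{1} of each monomial x^k gives [2/(k+1) if k even, 0 if k odd]. Integrating term-by-term (or equivalently evaluating the antiderivative F(x) = x^7/7 + x^6/6 - 4*x^5/5 - 2*x^4 + 5*x^3/3 + 7*x^2/2 - 2*x at the endpoints):
  F(1) − F(−1) = 71/105 − (93/35) = -208/105.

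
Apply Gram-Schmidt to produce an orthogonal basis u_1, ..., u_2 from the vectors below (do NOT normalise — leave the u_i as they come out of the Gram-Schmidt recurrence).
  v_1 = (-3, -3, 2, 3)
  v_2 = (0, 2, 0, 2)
Orthogonal basis:
  u_1 = (-3, -3, 2, 3)
  u_2 = (0, 2, 0, 2)

Apply the Gram-Schmidt recurrence
  u_1 = v_1
  u_i = v_i − Σ_{j<i} ((v_i · u_j) / (u_j · u_j)) · u_j.

Step by step this gives:
  u_1 = (-3, -3, 2, 3)
  u_2 = (0, 2, 0, 2)

Orthogonality check:
  u_2 · u_1 = 0 (should be 0)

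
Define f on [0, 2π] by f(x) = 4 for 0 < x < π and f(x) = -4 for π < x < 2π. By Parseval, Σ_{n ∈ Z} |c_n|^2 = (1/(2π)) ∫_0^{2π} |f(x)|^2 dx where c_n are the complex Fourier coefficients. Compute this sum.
Σ |c_n|^2 = 16

Parseval equates the L^2 energy of f (normalised by 1/(2π)) with the ℓ^2 sum of its Fourier coefficients: (1/(2π)) ∫_0^{2π} |f|^2 = Σ |c_n|^2.
Compute the left side: (1/(2π)) [∫_0^π 4^2 dx + ∫_π^{2π} (-4)^2 dx] = (1/(2π)) · (16π + 16π) = (16 + 16)/2 = 16.
So Σ_{n ∈ Z} |c_n|^2 = 16.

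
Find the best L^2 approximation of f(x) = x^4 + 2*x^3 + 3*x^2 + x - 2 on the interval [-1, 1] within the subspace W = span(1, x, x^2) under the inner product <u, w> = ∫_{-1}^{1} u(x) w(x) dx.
g(x) = 27*x^2/7 + 11*x/5 - 73/35

The best approximation g ∈ W is the orthogonal projection of f onto W. Writing g = a_0 + a_1 x + a_2 x^2, the coefficients solve the normal equations G · a = b where
  G_{ij} = <φ_i, φ_j> and b_i = <f, φ_i>, with φ_0 = 1, φ_1 = x, φ_2 = x^2.
G =
  [2, 0, 2/3]
  [0, 2/3, 0]
  [2/3, 0, 2/5],
b = (-8/5, 22/15, 16/105).
Solving gives a_0 = -73/35, a_1 = 11/5, a_2 = 27/7, so
  g(x) = 27*x^2/7 + 11*x/5 - 73/35.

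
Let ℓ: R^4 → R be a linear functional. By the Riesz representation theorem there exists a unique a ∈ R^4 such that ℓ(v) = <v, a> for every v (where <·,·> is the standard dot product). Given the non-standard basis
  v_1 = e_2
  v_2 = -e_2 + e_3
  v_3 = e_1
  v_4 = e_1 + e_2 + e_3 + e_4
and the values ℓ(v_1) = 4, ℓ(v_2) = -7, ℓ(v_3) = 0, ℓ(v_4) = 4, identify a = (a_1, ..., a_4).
a = (0, 4, -3, 3)

Write a = (a_1, ..., a_4) in the standard basis. For each basis vector v_i, ℓ(v_i) = <v_i, a> is a linear equation in the a_j's. Collect the n equations into a matrix system V a = ℓ, where row i of V is v_i (expressed in the standard basis). Since V is invertible (lower-triangular with 1s on the diagonal, up to permutation), solve by back-substitution:
  V =
[[0, 1, 0, 0],
 [0, -1, 1, 0],
 [1, 0, 0, 0],
 [1, 1, 1, 1]]
  V a = (4, -7, 0, 4)
Solving gives a = (0, 4, -3, 3).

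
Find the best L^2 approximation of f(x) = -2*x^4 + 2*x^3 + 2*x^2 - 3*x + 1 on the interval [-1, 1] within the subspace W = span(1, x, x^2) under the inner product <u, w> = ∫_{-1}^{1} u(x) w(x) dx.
g(x) = 2*x^2/7 - 9*x/5 + 41/35

The best approximation g ∈ W is the orthogonal projection of f onto W. Writing g = a_0 + a_1 x + a_2 x^2, the coefficients solve the normal equations G · a = b where
  G_{ij} = <φ_i, φ_j> and b_i = <f, φ_i>, with φ_0 = 1, φ_1 = x, φ_2 = x^2.
G =
  [2, 0, 2/3]
  [0, 2/3, 0]
  [2/3, 0, 2/5],
b = (38/15, -6/5, 94/105).
Solving gives a_0 = 41/35, a_1 = -9/5, a_2 = 2/7, so
  g(x) = 2*x^2/7 - 9*x/5 + 41/35.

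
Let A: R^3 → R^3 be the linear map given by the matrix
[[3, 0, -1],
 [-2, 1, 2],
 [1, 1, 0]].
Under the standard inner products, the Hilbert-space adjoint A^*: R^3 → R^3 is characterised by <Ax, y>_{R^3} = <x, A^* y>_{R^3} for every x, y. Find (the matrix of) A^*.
A^* = A^T =
[[3, -2, 1],
 [0, 1, 1],
 [-1, 2, 0]]

For real matrices with standard dot products, the defining identity <Ax, y> = <x, A^* y> gives (Ax)^T y = x^T (A^*) y, i.e. x^T A^T y = x^T (A^*) y. Since this holds for all x, y, we must have A^* = A^T. Therefore
A^* =
[[3, -2, 1],
 [0, 1, 1],
 [-1, 2, 0]].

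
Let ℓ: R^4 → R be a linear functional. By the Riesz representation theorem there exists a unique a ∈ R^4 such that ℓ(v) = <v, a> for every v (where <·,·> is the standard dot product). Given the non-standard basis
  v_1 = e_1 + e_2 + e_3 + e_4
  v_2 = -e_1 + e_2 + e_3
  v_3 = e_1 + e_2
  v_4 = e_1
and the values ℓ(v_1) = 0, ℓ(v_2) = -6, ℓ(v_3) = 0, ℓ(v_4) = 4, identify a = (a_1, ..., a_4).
a = (4, -4, 2, -2)

Write a = (a_1, ..., a_4) in the standard basis. For each basis vector v_i, ℓ(v_i) = <v_i, a> is a linear equation in the a_j's. Collect the n equations into a matrix system V a = ℓ, where row i of V is v_i (expressed in the standard basis). Since V is invertible (lower-triangular with 1s on the diagonal, up to permutation), solve by back-substitution:
  V =
[[1, 1, 1, 1],
 [-1, 1, 1, 0],
 [1, 1, 0, 0],
 [1, 0, 0, 0]]
  V a = (0, -6, 0, 4)
Solving gives a = (4, -4, 2, -2).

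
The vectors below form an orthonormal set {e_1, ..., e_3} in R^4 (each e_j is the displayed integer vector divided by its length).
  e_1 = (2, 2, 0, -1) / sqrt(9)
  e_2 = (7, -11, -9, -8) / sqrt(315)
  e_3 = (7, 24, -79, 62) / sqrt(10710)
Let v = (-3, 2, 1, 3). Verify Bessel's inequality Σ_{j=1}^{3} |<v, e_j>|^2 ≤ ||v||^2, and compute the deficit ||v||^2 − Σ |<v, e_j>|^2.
Σ |<v, e_j>|^2 = 3487/153; ||v||^2 = 23; deficit = 32/153

Write each e_j = u_j / sqrt(<u_j, u_j>) where u_j is the displayed integer vector. Then <v, e_j> = <v, u_j> / sqrt(<u_j, u_j>), so |<v, e_j>|^2 = <v, u_j>^2 / <u_j, u_j>.
Coefficients: <v, e_1> = -5/sqrt(9), <v, e_2> = -76/sqrt(315), <v, e_3> = 134/sqrt(10710).
Square and sum: Σ |<v, e_j>|^2 = 3487/153.
Compute ||v||^2 = v·v = 23.
Deficit = 23 − 3487/153 = 32/153 ≥ 0, confirming Bessel's inequality. (The deficit equals ||v − Σ <v,e_j> e_j||^2, the squared distance from v to span{e_j}.)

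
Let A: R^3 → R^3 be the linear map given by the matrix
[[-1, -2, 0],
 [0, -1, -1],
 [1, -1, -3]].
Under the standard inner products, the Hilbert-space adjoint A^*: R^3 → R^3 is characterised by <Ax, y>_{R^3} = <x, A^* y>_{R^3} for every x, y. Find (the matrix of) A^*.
A^* = A^T =
[[-1, 0, 1],
 [-2, -1, -1],
 [0, -1, -3]]

For real matrices with standard dot products, the defining identity <Ax, y> = <x, A^* y> gives (Ax)^T y = x^T (A^*) y, i.e. x^T A^T y = x^T (A^*) y. Since this holds for all x, y, we must have A^* = A^T. Therefore
A^* =
[[-1, 0, 1],
 [-2, -1, -1],
 [0, -1, -3]].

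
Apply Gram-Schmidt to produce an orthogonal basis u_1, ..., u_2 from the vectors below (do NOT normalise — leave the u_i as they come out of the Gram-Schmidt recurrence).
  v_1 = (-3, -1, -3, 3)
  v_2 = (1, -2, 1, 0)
Orthogonal basis:
  u_1 = (-3, -1, -3, 3)
  u_2 = (4/7, -15/7, 4/7, 3/7)

Apply the Gram-Schmidt recurrence
  u_1 = v_1
  u_i = v_i − Σ_{j<i} ((v_i · u_j) / (u_j · u_j)) · u_j.

Step by step this gives:
  u_1 = (-3, -1, -3, 3)
  u_2 = (4/7, -15/7, 4/7, 3/7)

Orthogonality check:
  u_2 · u_1 = 0 (should be 0)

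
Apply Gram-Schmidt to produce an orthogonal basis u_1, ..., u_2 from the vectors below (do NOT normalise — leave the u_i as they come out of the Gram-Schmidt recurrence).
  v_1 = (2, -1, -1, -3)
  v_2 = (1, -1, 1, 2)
Orthogonal basis:
  u_1 = (2, -1, -1, -3)
  u_2 = (23/15, -19/15, 11/15, 6/5)

Apply the Gram-Schmidt recurrence
  u_1 = v_1
  u_i = v_i − Σ_{j<i} ((v_i · u_j) / (u_j · u_j)) · u_j.

Step by step this gives:
  u_1 = (2, -1, -1, -3)
  u_2 = (23/15, -19/15, 11/15, 6/5)

Orthogonality check:
  u_2 · u_1 = 0 (should be 0)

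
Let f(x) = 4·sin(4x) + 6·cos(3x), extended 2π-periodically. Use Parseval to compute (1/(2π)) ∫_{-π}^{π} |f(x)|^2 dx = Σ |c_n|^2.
Σ |c_n|^2 = 26

Expand |f|^2 and use orthogonality of {sin(nx), cos(mx)} on [-π, π]:
  ∫_{-π}^{π} sin(nx)^2 dx = π, ∫ cos(mx)^2 dx = π, and cross terms integrate to 0.
So ∫_{-π}^{π} f(x)^2 dx = 4^2 · π + 6^2 · π = (16 + 36)π.
Divide by 2π: (16 + 36)/2 = 26.
By Parseval, this equals Σ |c_n|^2.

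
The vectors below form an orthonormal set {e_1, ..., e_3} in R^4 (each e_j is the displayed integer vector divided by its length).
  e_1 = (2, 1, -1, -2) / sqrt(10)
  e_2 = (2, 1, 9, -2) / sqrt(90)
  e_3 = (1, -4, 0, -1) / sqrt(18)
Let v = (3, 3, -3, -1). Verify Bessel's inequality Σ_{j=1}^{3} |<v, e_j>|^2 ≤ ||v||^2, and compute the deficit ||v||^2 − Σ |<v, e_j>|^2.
Σ |<v, e_j>|^2 = 26; ||v||^2 = 28; deficit = 2

Write each e_j = u_j / sqrt(<u_j, u_j>) where u_j is the displayed integer vector. Then <v, e_j> = <v, u_j> / sqrt(<u_j, u_j>), so |<v, e_j>|^2 = <v, u_j>^2 / <u_j, u_j>.
Coefficients: <v, e_1> = 14/sqrt(10), <v, e_2> = -16/sqrt(90), <v, e_3> = -8/sqrt(18).
Square and sum: Σ |<v, e_j>|^2 = 26.
Compute ||v||^2 = v·v = 28.
Deficit = 28 − 26 = 2 ≥ 0, confirming Bessel's inequality. (The deficit equals ||v − Σ <v,e_j> e_j||^2, the squared distance from v to span{e_j}.)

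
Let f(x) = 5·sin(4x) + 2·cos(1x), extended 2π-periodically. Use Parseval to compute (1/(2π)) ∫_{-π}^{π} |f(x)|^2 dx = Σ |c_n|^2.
Σ |c_n|^2 = 29/2

Expand |f|^2 and use orthogonality of {sin(nx), cos(mx)} on [-π, π]:
  ∫_{-π}^{π} sin(nx)^2 dx = π, ∫ cos(mx)^2 dx = π, and cross terms integrate to 0.
So ∫_{-π}^{π} f(x)^2 dx = 5^2 · π + 2^2 · π = (25 + 4)π.
Divide by 2π: (25 + 4)/2 = 29/2.
By Parseval, this equals Σ |c_n|^2.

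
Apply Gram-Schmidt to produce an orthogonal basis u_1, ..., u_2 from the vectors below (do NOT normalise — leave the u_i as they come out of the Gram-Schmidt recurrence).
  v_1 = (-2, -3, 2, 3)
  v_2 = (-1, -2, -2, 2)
Orthogonal basis:
  u_1 = (-2, -3, 2, 3)
  u_2 = (-3/13, -11/13, -36/13, 11/13)

Apply the Gram-Schmidt recurrence
  u_1 = v_1
  u_i = v_i − Σ_{j<i} ((v_i · u_j) / (u_j · u_j)) · u_j.

Step by step this gives:
  u_1 = (-2, -3, 2, 3)
  u_2 = (-3/13, -11/13, -36/13, 11/13)

Orthogonality check:
  u_2 · u_1 = 0 (should be 0)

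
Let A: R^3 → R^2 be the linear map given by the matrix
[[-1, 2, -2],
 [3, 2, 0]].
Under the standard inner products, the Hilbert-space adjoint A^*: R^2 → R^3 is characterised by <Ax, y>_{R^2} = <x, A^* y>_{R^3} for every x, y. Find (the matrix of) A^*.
A^* = A^T =
[[-1, 3],
 [2, 2],
 [-2, 0]]

For real matrices with standard dot products, the defining identity <Ax, y> = <x, A^* y> gives (Ax)^T y = x^T (A^*) y, i.e. x^T A^T y = x^T (A^*) y. Since this holds for all x, y, we must have A^* = A^T. Therefore
A^* =
[[-1, 3],
 [2, 2],
 [-2, 0]].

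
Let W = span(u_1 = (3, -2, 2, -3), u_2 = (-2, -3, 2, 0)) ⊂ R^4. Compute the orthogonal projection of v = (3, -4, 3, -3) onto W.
proj_W(v) = (560/213, -772/213, 680/213, -248/71)

Set up U = [u_1 | ... | u_2] ∈ R^(4×2). The projector onto W = col(U) is P = U (U^T U)^(-1) U^T.
Compute U^T U =
  [26, 4]
  [4, 17],
and U^T v = (32, 12).
Solve U^T U · c = U^T v for the coefficients: c = (248/213, 92/213). The projection is proj_W(v) = U c.
Check: (v - proj_W(v)) · u_1 = 0  (should be 0).
Check: (v - proj_W(v)) · u_2 = 0  (should be 0).
Result: proj_W(v) = (560/213, -772/213, 680/213, -248/71).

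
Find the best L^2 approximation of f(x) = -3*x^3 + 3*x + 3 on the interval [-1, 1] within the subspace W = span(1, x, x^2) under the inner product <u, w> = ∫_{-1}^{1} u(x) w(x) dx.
g(x) = 6*x/5 + 3

The best approximation g ∈ W is the orthogonal projection of f onto W. Writing g = a_0 + a_1 x + a_2 x^2, the coefficients solve the normal equations G · a = b where
  G_{ij} = <φ_i, φ_j> and b_i = <f, φ_i>, with φ_0 = 1, φ_1 = x, φ_2 = x^2.
G =
  [2, 0, 2/3]
  [0, 2/3, 0]
  [2/3, 0, 2/5],
b = (6, 4/5, 2).
Solving gives a_0 = 3, a_1 = 6/5, a_2 = 0, so
  g(x) = 6*x/5 + 3.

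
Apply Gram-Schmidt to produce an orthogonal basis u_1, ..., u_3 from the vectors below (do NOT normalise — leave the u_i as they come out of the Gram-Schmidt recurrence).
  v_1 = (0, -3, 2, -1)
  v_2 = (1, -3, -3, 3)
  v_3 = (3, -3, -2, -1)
Orthogonal basis:
  u_1 = (0, -3, 2, -1)
  u_2 = (1, -3, -3, 3)
  u_3 = (69/28, -3/28, -5/4, -61/28)

Apply the Gram-Schmidt recurrence
  u_1 = v_1
  u_i = v_i − Σ_{j<i} ((v_i · u_j) / (u_j · u_j)) · u_j.

Step by step this gives:
  u_1 = (0, -3, 2, -1)
  u_2 = (1, -3, -3, 3)
  u_3 = (69/28, -3/28, -5/4, -61/28)

Orthogonality check:
  u_2 · u_1 = 0 (should be 0)
  u_3 · u_1 = 0 (should be 0)
  u_3 · u_2 = 0 (should be 0)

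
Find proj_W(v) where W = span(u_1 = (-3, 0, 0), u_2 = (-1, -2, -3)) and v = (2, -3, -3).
proj_W(v) = (2, -30/13, -45/13)

Set up U = [u_1 | ... | u_2] ∈ R^(3×2). The projector onto W = col(U) is P = U (U^T U)^(-1) U^T.
Compute U^T U =
  [9, 3]
  [3, 14],
and U^T v = (-6, 13).
Solve U^T U · c = U^T v for the coefficients: c = (-41/39, 15/13). The projection is proj_W(v) = U c.
Check: (v - proj_W(v)) · u_1 = 0  (should be 0).
Check: (v - proj_W(v)) · u_2 = 0  (should be 0).
Result: proj_W(v) = (2, -30/13, -45/13).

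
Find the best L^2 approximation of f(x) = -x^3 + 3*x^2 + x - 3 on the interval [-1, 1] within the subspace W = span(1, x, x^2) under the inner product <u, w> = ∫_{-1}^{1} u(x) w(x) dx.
g(x) = 3*x^2 + 2*x/5 - 3

The best approximation g ∈ W is the orthogonal projection of f onto W. Writing g = a_0 + a_1 x + a_2 x^2, the coefficients solve the normal equations G · a = b where
  G_{ij} = <φ_i, φ_j> and b_i = <f, φ_i>, with φ_0 = 1, φ_1 = x, φ_2 = x^2.
G =
  [2, 0, 2/3]
  [0, 2/3, 0]
  [2/3, 0, 2/5],
b = (-4, 4/15, -4/5).
Solving gives a_0 = -3, a_1 = 2/5, a_2 = 3, so
  g(x) = 3*x^2 + 2*x/5 - 3.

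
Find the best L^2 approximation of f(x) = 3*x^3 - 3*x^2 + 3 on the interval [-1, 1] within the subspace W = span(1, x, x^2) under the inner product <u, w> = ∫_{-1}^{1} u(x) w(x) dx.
g(x) = -3*x^2 + 9*x/5 + 3

The best approximation g ∈ W is the orthogonal projection of f onto W. Writing g = a_0 + a_1 x + a_2 x^2, the coefficients solve the normal equations G · a = b where
  G_{ij} = <φ_i, φ_j> and b_i = <f, φ_i>, with φ_0 = 1, φ_1 = x, φ_2 = x^2.
G =
  [2, 0, 2/3]
  [0, 2/3, 0]
  [2/3, 0, 2/5],
b = (4, 6/5, 4/5).
Solving gives a_0 = 3, a_1 = 9/5, a_2 = -3, so
  g(x) = -3*x^2 + 9*x/5 + 3.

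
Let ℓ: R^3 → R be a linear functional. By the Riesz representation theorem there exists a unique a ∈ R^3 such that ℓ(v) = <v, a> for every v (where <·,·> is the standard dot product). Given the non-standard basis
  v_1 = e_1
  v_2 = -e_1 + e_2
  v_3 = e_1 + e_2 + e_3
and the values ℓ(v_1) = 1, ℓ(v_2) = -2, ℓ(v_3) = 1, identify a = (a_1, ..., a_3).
a = (1, -1, 1)

Write a = (a_1, ..., a_3) in the standard basis. For each basis vector v_i, ℓ(v_i) = <v_i, a> is a linear equation in the a_j's. Collect the n equations into a matrix system V a = ℓ, where row i of V is v_i (expressed in the standard basis). Since V is invertible (lower-triangular with 1s on the diagonal, up to permutation), solve by back-substitution:
  V =
[[1, 0, 0],
 [-1, 1, 0],
 [1, 1, 1]]
  V a = (1, -2, 1)
Solving gives a = (1, -1, 1).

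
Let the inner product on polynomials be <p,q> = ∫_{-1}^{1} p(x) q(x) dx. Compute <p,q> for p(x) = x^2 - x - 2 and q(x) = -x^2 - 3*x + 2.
<p,q> = -56/15

Expand the product: p(x)·q(x) = -x^4 - 2*x^3 + 7*x^2 + 4*x - 4.
∫_{-1}^{1} of each monomial x^k gives [2/(k+1) if k even, 0 if k odd]. Integrating term-by-term (or equivalently evaluating the antiderivative F(x) = -x^5/5 - x^4/2 + 7*x^3/3 + 2*x^2 - 4*x at the endpoints):
  F(1) − F(−1) = -11/30 − (101/30) = -56/15.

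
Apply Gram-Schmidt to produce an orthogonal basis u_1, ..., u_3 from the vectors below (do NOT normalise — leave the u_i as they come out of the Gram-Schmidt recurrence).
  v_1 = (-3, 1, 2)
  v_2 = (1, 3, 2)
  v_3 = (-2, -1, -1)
Orthogonal basis:
  u_1 = (-3, 1, 2)
  u_2 = (13/7, 19/7, 10/7)
  u_3 = (-2/9, 4/9, -5/9)

Apply the Gram-Schmidt recurrence
  u_1 = v_1
  u_i = v_i − Σ_{j<i} ((v_i · u_j) / (u_j · u_j)) · u_j.

Step by step this gives:
  u_1 = (-3, 1, 2)
  u_2 = (13/7, 19/7, 10/7)
  u_3 = (-2/9, 4/9, -5/9)

Orthogonality check:
  u_2 · u_1 = 0 (should be 0)
  u_3 · u_1 = 0 (should be 0)
  u_3 · u_2 = 0 (should be 0)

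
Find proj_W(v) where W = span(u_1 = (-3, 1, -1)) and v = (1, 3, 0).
proj_W(v) = (0, 0, 0)

Set up U = [u_1 | ... | u_1] ∈ R^(3×1). The projector onto W = col(U) is P = U (U^T U)^(-1) U^T.
Compute U^T U =
  [11],
and U^T v = (0).
Solve U^T U · c = U^T v for the coefficients: c = (0). The projection is proj_W(v) = U c.
Check: (v - proj_W(v)) · u_1 = 0  (should be 0).
Result: proj_W(v) = (0, 0, 0).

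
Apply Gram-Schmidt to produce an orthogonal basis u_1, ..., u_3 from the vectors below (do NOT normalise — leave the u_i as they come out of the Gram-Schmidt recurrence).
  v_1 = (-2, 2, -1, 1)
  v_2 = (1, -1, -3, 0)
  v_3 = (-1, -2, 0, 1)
Orthogonal basis:
  u_1 = (-2, 2, -1, 1)
  u_2 = (4/5, -4/5, -31/10, 1/10)
  u_3 = (-138/109, -189/109, 17/109, 119/109)

Apply the Gram-Schmidt recurrence
  u_1 = v_1
  u_i = v_i − Σ_{j<i} ((v_i · u_j) / (u_j · u_j)) · u_j.

Step by step this gives:
  u_1 = (-2, 2, -1, 1)
  u_2 = (4/5, -4/5, -31/10, 1/10)
  u_3 = (-138/109, -189/109, 17/109, 119/109)

Orthogonality check:
  u_2 · u_1 = 0 (should be 0)
  u_3 · u_1 = 0 (should be 0)
  u_3 · u_2 = 0 (should be 0)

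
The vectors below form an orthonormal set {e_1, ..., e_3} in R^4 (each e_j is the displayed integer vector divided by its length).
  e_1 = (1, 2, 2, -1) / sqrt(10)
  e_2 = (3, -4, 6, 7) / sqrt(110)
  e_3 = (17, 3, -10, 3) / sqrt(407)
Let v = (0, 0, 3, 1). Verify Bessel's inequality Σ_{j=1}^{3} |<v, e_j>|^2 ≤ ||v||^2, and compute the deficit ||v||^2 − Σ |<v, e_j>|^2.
Σ |<v, e_j>|^2 = 369/37; ||v||^2 = 10; deficit = 1/37

Write each e_j = u_j / sqrt(<u_j, u_j>) where u_j is the displayed integer vector. Then <v, e_j> = <v, u_j> / sqrt(<u_j, u_j>), so |<v, e_j>|^2 = <v, u_j>^2 / <u_j, u_j>.
Coefficients: <v, e_1> = 5/sqrt(10), <v, e_2> = 25/sqrt(110), <v, e_3> = -27/sqrt(407).
Square and sum: Σ |<v, e_j>|^2 = 369/37.
Compute ||v||^2 = v·v = 10.
Deficit = 10 − 369/37 = 1/37 ≥ 0, confirming Bessel's inequality. (The deficit equals ||v − Σ <v,e_j> e_j||^2, the squared distance from v to span{e_j}.)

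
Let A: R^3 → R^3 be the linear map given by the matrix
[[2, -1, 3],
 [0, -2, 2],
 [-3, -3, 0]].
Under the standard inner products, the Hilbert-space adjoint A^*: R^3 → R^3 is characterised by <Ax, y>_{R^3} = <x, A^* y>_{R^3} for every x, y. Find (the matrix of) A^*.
A^* = A^T =
[[2, 0, -3],
 [-1, -2, -3],
 [3, 2, 0]]

For real matrices with standard dot products, the defining identity <Ax, y> = <x, A^* y> gives (Ax)^T y = x^T (A^*) y, i.e. x^T A^T y = x^T (A^*) y. Since this holds for all x, y, we must have A^* = A^T. Therefore
A^* =
[[2, 0, -3],
 [-1, -2, -3],
 [3, 2, 0]].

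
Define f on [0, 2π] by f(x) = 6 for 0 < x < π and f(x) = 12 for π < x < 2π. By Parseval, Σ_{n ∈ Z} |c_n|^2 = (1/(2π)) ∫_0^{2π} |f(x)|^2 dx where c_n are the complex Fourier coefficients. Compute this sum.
Σ |c_n|^2 = 90

Parseval equates the L^2 energy of f (normalised by 1/(2π)) with the ℓ^2 sum of its Fourier coefficients: (1/(2π)) ∫_0^{2π} |f|^2 = Σ |c_n|^2.
Compute the left side: (1/(2π)) [∫_0^π 6^2 dx + ∫_π^{2π} 12^2 dx] = (1/(2π)) · (36π + 144π) = (36 + 144)/2 = 90.
So Σ_{n ∈ Z} |c_n|^2 = 90.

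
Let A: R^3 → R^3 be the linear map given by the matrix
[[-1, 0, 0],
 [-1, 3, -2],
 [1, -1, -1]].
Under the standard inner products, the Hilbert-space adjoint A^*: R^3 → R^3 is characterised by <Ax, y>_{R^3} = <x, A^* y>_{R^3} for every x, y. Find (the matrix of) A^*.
A^* = A^T =
[[-1, -1, 1],
 [0, 3, -1],
 [0, -2, -1]]

For real matrices with standard dot products, the defining identity <Ax, y> = <x, A^* y> gives (Ax)^T y = x^T (A^*) y, i.e. x^T A^T y = x^T (A^*) y. Since this holds for all x, y, we must have A^* = A^T. Therefore
A^* =
[[-1, -1, 1],
 [0, 3, -1],
 [0, -2, -1]].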